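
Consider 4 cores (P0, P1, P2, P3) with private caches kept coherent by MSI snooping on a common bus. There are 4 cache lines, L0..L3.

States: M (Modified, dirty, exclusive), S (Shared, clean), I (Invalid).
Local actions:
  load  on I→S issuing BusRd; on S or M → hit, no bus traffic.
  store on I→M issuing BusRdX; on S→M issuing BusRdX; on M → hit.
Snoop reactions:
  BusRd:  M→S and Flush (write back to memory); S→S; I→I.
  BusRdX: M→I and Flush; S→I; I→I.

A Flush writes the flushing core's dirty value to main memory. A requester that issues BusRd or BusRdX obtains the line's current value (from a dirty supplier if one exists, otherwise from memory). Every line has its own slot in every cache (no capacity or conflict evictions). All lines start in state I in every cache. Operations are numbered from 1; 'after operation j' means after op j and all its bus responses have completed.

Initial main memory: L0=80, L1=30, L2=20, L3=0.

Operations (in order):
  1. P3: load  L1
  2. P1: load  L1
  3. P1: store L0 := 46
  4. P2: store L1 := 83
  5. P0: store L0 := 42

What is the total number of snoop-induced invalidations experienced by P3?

1. P3: load  L1  bus=[BusRd]  L1: P0=I P1=I P2=I P3=S  mem[L1]=30
2. P1: load  L1  bus=[BusRd]  L1: P0=I P1=S P2=I P3=S  mem[L1]=30
3. P1: store L0 := 46  bus=[BusRdX]  L0: P0=I P1=M P2=I P3=I  mem[L0]=80
4. P2: store L1 := 83  bus=[BusRdX]  L1: P0=I P1=I P2=M P3=I  mem[L1]=30
5. P0: store L0 := 42  bus=[BusRdX,Flush]  L0: P0=M P1=I P2=I P3=I  mem[L0]=46

invalidations = 1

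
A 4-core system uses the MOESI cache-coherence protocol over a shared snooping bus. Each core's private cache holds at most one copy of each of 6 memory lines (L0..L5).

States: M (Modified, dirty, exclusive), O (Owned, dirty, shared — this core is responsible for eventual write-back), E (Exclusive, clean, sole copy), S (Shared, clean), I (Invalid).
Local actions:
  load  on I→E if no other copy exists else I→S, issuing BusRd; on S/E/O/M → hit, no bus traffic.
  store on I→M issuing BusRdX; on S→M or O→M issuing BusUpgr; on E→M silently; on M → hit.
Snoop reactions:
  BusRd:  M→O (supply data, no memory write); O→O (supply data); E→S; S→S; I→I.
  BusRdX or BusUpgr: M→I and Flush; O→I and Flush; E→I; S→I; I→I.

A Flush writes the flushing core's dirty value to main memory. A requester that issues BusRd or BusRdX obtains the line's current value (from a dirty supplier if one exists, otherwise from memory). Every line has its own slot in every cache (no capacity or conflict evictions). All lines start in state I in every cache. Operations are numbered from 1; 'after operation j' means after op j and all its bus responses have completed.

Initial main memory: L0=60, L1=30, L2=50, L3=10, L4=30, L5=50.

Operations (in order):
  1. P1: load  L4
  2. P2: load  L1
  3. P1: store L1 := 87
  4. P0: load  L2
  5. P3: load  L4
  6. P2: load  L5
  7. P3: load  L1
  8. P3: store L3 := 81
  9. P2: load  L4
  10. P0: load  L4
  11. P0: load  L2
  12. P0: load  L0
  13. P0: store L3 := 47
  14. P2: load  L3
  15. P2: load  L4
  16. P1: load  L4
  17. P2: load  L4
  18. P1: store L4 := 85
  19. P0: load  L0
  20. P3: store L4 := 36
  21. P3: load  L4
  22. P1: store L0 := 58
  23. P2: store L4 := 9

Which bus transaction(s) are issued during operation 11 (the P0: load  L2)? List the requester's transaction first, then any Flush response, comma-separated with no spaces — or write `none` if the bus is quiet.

step 1: P1: load  L4  ⟶  IEII  (L4)  txn=BusRd  M[L4]=30
step 2: P2: load  L1  ⟶  IIEI  (L1)  txn=BusRd  M[L1]=30
step 3: P1: store L1 := 87  ⟶  IMII  (L1)  txn=BusRdX  M[L1]=30
step 4: P0: load  L2  ⟶  EIII  (L2)  txn=BusRd  M[L2]=50
step 5: P3: load  L4  ⟶  ISIS  (L4)  txn=BusRd  M[L4]=30
step 6: P2: load  L5  ⟶  IIEI  (L5)  txn=BusRd  M[L5]=50
step 7: P3: load  L1  ⟶  IOIS  (L1)  txn=BusRd  M[L1]=30
step 8: P3: store L3 := 81  ⟶  IIIM  (L3)  txn=BusRdX  M[L3]=10
step 9: P2: load  L4  ⟶  ISSS  (L4)  txn=BusRd  M[L4]=30
step 10: P0: load  L4  ⟶  SSSS  (L4)  txn=BusRd  M[L4]=30
step 11: P0: load  L2  ⟶  EIII  (L2)  txn=∅  M[L2]=50
step 12: P0: load  L0  ⟶  EIII  (L0)  txn=BusRd  M[L0]=60
step 13: P0: store L3 := 47  ⟶  MIII  (L3)  txn=BusRdX+Flush  M[L3]=81
step 14: P2: load  L3  ⟶  OISI  (L3)  txn=BusRd  M[L3]=81
step 15: P2: load  L4  ⟶  SSSS  (L4)  txn=∅  M[L4]=30
step 16: P1: load  L4  ⟶  SSSS  (L4)  txn=∅  M[L4]=30
step 17: P2: load  L4  ⟶  SSSS  (L4)  txn=∅  M[L4]=30
step 18: P1: store L4 := 85  ⟶  IMII  (L4)  txn=BusUpgr  M[L4]=30
step 19: P0: load  L0  ⟶  EIII  (L0)  txn=∅  M[L0]=60
step 20: P3: store L4 := 36  ⟶  IIIM  (L4)  txn=BusRdX+Flush  M[L4]=85
step 21: P3: load  L4  ⟶  IIIM  (L4)  txn=∅  M[L4]=85
step 22: P1: store L0 := 58  ⟶  IMII  (L0)  txn=BusRdX  M[L0]=60
step 23: P2: store L4 := 9  ⟶  IIMI  (L4)  txn=BusRdX+Flush  M[L4]=36

bus = none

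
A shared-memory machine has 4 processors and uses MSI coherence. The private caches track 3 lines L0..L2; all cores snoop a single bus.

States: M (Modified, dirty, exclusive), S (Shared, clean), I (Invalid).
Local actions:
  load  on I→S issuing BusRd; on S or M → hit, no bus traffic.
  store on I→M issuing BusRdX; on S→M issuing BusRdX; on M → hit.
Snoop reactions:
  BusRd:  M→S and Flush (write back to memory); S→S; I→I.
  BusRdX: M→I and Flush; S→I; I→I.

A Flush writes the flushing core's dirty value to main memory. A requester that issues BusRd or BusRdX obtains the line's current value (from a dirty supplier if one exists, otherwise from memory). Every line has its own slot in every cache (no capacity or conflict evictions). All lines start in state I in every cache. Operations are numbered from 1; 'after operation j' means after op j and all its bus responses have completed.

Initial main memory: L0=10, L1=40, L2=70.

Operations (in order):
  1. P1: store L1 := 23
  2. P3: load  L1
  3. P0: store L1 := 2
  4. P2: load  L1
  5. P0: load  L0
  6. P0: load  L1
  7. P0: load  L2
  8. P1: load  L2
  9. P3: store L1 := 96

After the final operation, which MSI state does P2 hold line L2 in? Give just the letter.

state = I

[1] P1: store L1 := 23 | P0:I, P1:M(23), P2:I, P3:I | bus: BusRdX
[2] P3: load  L1 | P0:I, P1:S(23), P2:I, P3:S(23) | bus: BusRd,Flush
[3] P0: store L1 := 2 | P0:M(2), P1:I, P2:I, P3:I | bus: BusRdX
[4] P2: load  L1 | P0:S(2), P1:I, P2:S(2), P3:I | bus: BusRd,Flush
[5] P0: load  L0 | P0:S(10), P1:I, P2:I, P3:I | bus: BusRd
[6] P0: load  L1 | P0:S(2), P1:I, P2:S(2), P3:I | bus: none
[7] P0: load  L2 | P0:S(70), P1:I, P2:I, P3:I | bus: BusRd
[8] P1: load  L2 | P0:S(70), P1:S(70), P2:I, P3:I | bus: BusRd
[9] P3: store L1 := 96 | P0:I, P1:I, P2:I, P3:M(96) | bus: BusRdX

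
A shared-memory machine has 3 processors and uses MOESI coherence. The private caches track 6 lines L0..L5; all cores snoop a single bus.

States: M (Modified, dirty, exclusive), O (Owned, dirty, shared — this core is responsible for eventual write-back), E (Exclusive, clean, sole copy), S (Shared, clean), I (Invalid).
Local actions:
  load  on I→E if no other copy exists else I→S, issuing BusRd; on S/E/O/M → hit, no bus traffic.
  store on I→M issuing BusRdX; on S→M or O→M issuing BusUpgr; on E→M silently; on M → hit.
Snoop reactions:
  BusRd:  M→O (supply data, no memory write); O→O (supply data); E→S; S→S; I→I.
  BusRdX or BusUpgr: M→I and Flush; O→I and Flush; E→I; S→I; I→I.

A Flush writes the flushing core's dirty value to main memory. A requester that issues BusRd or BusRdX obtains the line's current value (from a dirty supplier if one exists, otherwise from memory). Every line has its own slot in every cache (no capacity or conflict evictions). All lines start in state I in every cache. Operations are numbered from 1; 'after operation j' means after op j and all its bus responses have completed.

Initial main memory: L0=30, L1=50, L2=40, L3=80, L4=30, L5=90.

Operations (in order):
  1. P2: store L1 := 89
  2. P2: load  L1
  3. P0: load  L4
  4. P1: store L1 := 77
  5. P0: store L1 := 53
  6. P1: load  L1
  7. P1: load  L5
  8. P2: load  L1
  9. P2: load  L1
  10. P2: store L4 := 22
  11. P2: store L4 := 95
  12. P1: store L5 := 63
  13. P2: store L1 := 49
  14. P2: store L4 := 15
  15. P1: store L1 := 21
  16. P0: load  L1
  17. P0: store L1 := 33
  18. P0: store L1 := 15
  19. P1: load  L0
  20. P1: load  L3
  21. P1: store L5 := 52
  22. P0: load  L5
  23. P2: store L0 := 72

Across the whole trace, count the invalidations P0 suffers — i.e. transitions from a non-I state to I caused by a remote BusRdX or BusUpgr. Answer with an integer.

invalidations = 2

1. P2: store L1 := 89  bus=[BusRdX]  L1: P0=I P1=I P2=M  mem[L1]=50
2. P2: load  L1  bus=[-]  L1: P0=I P1=I P2=M  mem[L1]=50
3. P0: load  L4  bus=[BusRd]  L4: P0=E P1=I P2=I  mem[L4]=30
4. P1: store L1 := 77  bus=[BusRdX,Flush]  L1: P0=I P1=M P2=I  mem[L1]=89
5. P0: store L1 := 53  bus=[BusRdX,Flush]  L1: P0=M P1=I P2=I  mem[L1]=77
6. P1: load  L1  bus=[BusRd]  L1: P0=O P1=S P2=I  mem[L1]=77
7. P1: load  L5  bus=[BusRd]  L5: P0=I P1=E P2=I  mem[L5]=90
8. P2: load  L1  bus=[BusRd]  L1: P0=O P1=S P2=S  mem[L1]=77
9. P2: load  L1  bus=[-]  L1: P0=O P1=S P2=S  mem[L1]=77
10. P2: store L4 := 22  bus=[BusRdX]  L4: P0=I P1=I P2=M  mem[L4]=30
11. P2: store L4 := 95  bus=[-]  L4: P0=I P1=I P2=M  mem[L4]=30
12. P1: store L5 := 63  bus=[-]  L5: P0=I P1=M P2=I  mem[L5]=90
13. P2: store L1 := 49  bus=[BusUpgr,Flush]  L1: P0=I P1=I P2=M  mem[L1]=53
14. P2: store L4 := 15  bus=[-]  L4: P0=I P1=I P2=M  mem[L4]=30
15. P1: store L1 := 21  bus=[BusRdX,Flush]  L1: P0=I P1=M P2=I  mem[L1]=49
16. P0: load  L1  bus=[BusRd]  L1: P0=S P1=O P2=I  mem[L1]=49
17. P0: store L1 := 33  bus=[BusUpgr,Flush]  L1: P0=M P1=I P2=I  mem[L1]=21
18. P0: store L1 := 15  bus=[-]  L1: P0=M P1=I P2=I  mem[L1]=21
19. P1: load  L0  bus=[BusRd]  L0: P0=I P1=E P2=I  mem[L0]=30
20. P1: load  L3  bus=[BusRd]  L3: P0=I P1=E P2=I  mem[L3]=80
21. P1: store L5 := 52  bus=[-]  L5: P0=I P1=M P2=I  mem[L5]=90
22. P0: load  L5  bus=[BusRd]  L5: P0=S P1=O P2=I  mem[L5]=90
23. P2: store L0 := 72  bus=[BusRdX]  L0: P0=I P1=I P2=M  mem[L0]=30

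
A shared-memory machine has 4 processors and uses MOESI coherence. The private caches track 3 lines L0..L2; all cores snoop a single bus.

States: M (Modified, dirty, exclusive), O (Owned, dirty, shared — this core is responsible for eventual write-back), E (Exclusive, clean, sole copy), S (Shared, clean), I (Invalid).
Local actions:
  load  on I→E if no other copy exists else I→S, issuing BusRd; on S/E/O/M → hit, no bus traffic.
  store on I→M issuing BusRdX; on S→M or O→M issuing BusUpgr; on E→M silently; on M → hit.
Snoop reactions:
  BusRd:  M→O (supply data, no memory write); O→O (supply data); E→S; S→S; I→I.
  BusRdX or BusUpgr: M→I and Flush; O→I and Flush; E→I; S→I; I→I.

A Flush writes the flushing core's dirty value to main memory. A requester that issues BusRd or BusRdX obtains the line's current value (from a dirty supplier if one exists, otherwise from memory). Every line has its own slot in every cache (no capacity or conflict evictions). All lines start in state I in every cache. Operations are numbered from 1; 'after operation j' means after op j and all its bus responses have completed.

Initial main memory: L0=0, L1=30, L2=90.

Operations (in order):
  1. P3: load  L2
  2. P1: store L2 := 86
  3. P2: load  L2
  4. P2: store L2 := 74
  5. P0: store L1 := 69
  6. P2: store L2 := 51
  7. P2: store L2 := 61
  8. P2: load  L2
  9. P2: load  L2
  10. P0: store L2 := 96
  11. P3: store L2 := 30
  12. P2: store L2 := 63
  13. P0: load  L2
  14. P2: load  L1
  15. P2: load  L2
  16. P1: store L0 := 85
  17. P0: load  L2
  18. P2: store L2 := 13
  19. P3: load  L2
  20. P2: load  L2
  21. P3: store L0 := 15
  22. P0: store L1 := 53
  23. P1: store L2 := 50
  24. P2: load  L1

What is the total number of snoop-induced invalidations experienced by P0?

invalidations = 2

  op1 P3: load  L2 → I/I/I/E on L2; bus BusRd; mem=90
  op2 P1: store L2 := 86 → I/M/I/I on L2; bus BusRdX; mem=90
  op3 P2: load  L2 → I/O/S/I on L2; bus BusRd; mem=90
  op4 P2: store L2 := 74 → I/I/M/I on L2; bus BusUpgr Flush; mem=86
  op5 P0: store L1 := 69 → M/I/I/I on L1; bus BusRdX; mem=30
  op6 P2: store L2 := 51 → I/I/M/I on L2; bus (none); mem=86
  op7 P2: store L2 := 61 → I/I/M/I on L2; bus (none); mem=86
  op8 P2: load  L2 → I/I/M/I on L2; bus (none); mem=86
  op9 P2: load  L2 → I/I/M/I on L2; bus (none); mem=86
  op10 P0: store L2 := 96 → M/I/I/I on L2; bus BusRdX Flush; mem=61
  op11 P3: store L2 := 30 → I/I/I/M on L2; bus BusRdX Flush; mem=96
  op12 P2: store L2 := 63 → I/I/M/I on L2; bus BusRdX Flush; mem=30
  op13 P0: load  L2 → S/I/O/I on L2; bus BusRd; mem=30
  op14 P2: load  L1 → O/I/S/I on L1; bus BusRd; mem=30
  op15 P2: load  L2 → S/I/O/I on L2; bus (none); mem=30
  op16 P1: store L0 := 85 → I/M/I/I on L0; bus BusRdX; mem=0
  op17 P0: load  L2 → S/I/O/I on L2; bus (none); mem=30
  op18 P2: store L2 := 13 → I/I/M/I on L2; bus BusUpgr; mem=30
  op19 P3: load  L2 → I/I/O/S on L2; bus BusRd; mem=30
  op20 P2: load  L2 → I/I/O/S on L2; bus (none); mem=30
  op21 P3: store L0 := 15 → I/I/I/M on L0; bus BusRdX Flush; mem=85
  op22 P0: store L1 := 53 → M/I/I/I on L1; bus BusUpgr; mem=30
  op23 P1: store L2 := 50 → I/M/I/I on L2; bus BusRdX Flush; mem=13
  op24 P2: load  L1 → O/I/S/I on L1; bus BusRd; mem=30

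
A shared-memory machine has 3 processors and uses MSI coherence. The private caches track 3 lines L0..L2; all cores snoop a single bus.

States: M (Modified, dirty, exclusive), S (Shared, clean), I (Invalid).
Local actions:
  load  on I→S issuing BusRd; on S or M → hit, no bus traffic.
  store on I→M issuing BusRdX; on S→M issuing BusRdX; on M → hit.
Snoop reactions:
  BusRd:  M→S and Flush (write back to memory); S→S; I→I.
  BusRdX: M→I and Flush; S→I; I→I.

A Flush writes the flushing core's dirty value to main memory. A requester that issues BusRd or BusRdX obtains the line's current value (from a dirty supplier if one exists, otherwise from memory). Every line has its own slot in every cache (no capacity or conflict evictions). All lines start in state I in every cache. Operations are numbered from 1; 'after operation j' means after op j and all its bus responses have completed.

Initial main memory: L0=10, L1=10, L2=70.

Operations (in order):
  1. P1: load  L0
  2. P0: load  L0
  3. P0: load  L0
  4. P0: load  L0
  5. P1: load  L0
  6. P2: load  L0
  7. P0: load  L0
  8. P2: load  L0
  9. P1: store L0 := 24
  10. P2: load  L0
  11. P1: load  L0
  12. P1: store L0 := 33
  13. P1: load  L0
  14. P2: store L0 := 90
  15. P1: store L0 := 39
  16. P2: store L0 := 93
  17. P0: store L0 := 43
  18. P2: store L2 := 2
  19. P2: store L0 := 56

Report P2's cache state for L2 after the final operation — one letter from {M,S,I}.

state = M

[1] P1: load  L0 | P0:I, P1:S(10), P2:I | bus: BusRd
[2] P0: load  L0 | P0:S(10), P1:S(10), P2:I | bus: BusRd
[3] P0: load  L0 | P0:S(10), P1:S(10), P2:I | bus: none
[4] P0: load  L0 | P0:S(10), P1:S(10), P2:I | bus: none
[5] P1: load  L0 | P0:S(10), P1:S(10), P2:I | bus: none
[6] P2: load  L0 | P0:S(10), P1:S(10), P2:S(10) | bus: BusRd
[7] P0: load  L0 | P0:S(10), P1:S(10), P2:S(10) | bus: none
[8] P2: load  L0 | P0:S(10), P1:S(10), P2:S(10) | bus: none
[9] P1: store L0 := 24 | P0:I, P1:M(24), P2:I | bus: BusRdX
[10] P2: load  L0 | P0:I, P1:S(24), P2:S(24) | bus: BusRd,Flush
[11] P1: load  L0 | P0:I, P1:S(24), P2:S(24) | bus: none
[12] P1: store L0 := 33 | P0:I, P1:M(33), P2:I | bus: BusRdX
[13] P1: load  L0 | P0:I, P1:M(33), P2:I | bus: none
[14] P2: store L0 := 90 | P0:I, P1:I, P2:M(90) | bus: BusRdX,Flush
[15] P1: store L0 := 39 | P0:I, P1:M(39), P2:I | bus: BusRdX,Flush
[16] P2: store L0 := 93 | P0:I, P1:I, P2:M(93) | bus: BusRdX,Flush
[17] P0: store L0 := 43 | P0:M(43), P1:I, P2:I | bus: BusRdX,Flush
[18] P2: store L2 := 2 | P0:I, P1:I, P2:M(2) | bus: BusRdX
[19] P2: store L0 := 56 | P0:I, P1:I, P2:M(56) | bus: BusRdX,Flush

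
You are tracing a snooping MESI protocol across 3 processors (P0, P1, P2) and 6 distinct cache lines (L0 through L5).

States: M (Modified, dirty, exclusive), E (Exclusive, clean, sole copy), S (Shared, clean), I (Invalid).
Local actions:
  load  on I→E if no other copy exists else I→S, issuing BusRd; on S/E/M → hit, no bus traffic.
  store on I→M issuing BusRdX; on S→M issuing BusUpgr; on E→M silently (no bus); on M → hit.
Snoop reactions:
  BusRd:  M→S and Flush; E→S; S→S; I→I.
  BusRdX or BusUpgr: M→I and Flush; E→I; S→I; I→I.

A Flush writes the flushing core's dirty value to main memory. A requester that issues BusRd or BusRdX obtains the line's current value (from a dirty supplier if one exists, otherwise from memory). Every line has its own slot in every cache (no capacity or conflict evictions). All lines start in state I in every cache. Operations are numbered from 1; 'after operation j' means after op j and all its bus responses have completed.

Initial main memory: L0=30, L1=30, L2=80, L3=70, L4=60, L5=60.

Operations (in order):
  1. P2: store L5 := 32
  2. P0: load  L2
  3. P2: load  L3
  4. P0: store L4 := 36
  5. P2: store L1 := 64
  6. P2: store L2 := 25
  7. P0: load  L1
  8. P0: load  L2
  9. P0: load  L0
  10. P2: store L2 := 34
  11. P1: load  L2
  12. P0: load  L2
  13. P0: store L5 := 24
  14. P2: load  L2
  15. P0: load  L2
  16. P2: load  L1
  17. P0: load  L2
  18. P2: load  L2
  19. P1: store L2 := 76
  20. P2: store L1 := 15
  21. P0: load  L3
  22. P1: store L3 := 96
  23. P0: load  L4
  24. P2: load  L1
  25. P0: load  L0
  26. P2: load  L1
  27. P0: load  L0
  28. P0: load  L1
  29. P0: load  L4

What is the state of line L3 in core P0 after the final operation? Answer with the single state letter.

state = I

[1] P2: store L5 := 32 | P0:I, P1:I, P2:M(32) | bus: BusRdX
[2] P0: load  L2 | P0:E(80), P1:I, P2:I | bus: BusRd
[3] P2: load  L3 | P0:I, P1:I, P2:E(70) | bus: BusRd
[4] P0: store L4 := 36 | P0:M(36), P1:I, P2:I | bus: BusRdX
[5] P2: store L1 := 64 | P0:I, P1:I, P2:M(64) | bus: BusRdX
[6] P2: store L2 := 25 | P0:I, P1:I, P2:M(25) | bus: BusRdX
[7] P0: load  L1 | P0:S(64), P1:I, P2:S(64) | bus: BusRd,Flush
[8] P0: load  L2 | P0:S(25), P1:I, P2:S(25) | bus: BusRd,Flush
[9] P0: load  L0 | P0:E(30), P1:I, P2:I | bus: BusRd
[10] P2: store L2 := 34 | P0:I, P1:I, P2:M(34) | bus: BusUpgr
[11] P1: load  L2 | P0:I, P1:S(34), P2:S(34) | bus: BusRd,Flush
[12] P0: load  L2 | P0:S(34), P1:S(34), P2:S(34) | bus: BusRd
[13] P0: store L5 := 24 | P0:M(24), P1:I, P2:I | bus: BusRdX,Flush
[14] P2: load  L2 | P0:S(34), P1:S(34), P2:S(34) | bus: none
[15] P0: load  L2 | P0:S(34), P1:S(34), P2:S(34) | bus: none
[16] P2: load  L1 | P0:S(64), P1:I, P2:S(64) | bus: none
[17] P0: load  L2 | P0:S(34), P1:S(34), P2:S(34) | bus: none
[18] P2: load  L2 | P0:S(34), P1:S(34), P2:S(34) | bus: none
[19] P1: store L2 := 76 | P0:I, P1:M(76), P2:I | bus: BusUpgr
[20] P2: store L1 := 15 | P0:I, P1:I, P2:M(15) | bus: BusUpgr
[21] P0: load  L3 | P0:S(70), P1:I, P2:S(70) | bus: BusRd
[22] P1: store L3 := 96 | P0:I, P1:M(96), P2:I | bus: BusRdX
[23] P0: load  L4 | P0:M(36), P1:I, P2:I | bus: none
[24] P2: load  L1 | P0:I, P1:I, P2:M(15) | bus: none
[25] P0: load  L0 | P0:E(30), P1:I, P2:I | bus: none
[26] P2: load  L1 | P0:I, P1:I, P2:M(15) | bus: none
[27] P0: load  L0 | P0:E(30), P1:I, P2:I | bus: none
[28] P0: load  L1 | P0:S(15), P1:I, P2:S(15) | bus: BusRd,Flush
[29] P0: load  L4 | P0:M(36), P1:I, P2:I | bus: none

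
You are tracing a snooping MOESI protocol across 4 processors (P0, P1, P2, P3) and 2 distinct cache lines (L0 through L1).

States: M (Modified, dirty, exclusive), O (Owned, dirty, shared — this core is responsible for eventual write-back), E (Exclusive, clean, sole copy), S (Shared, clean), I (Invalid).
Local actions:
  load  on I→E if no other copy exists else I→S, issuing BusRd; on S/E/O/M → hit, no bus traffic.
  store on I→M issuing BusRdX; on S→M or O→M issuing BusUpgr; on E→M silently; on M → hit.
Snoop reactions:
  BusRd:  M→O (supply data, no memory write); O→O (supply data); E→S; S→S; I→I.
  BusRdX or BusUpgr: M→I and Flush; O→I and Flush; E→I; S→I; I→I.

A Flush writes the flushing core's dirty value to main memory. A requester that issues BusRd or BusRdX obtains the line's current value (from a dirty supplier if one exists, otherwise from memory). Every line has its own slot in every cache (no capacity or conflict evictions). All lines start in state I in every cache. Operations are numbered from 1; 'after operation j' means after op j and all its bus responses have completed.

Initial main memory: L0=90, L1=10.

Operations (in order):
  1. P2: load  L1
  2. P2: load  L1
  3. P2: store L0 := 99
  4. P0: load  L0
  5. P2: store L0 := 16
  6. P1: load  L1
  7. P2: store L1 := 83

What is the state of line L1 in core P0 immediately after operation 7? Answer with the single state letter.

state = I

[1] P2: load  L1 | P0:I, P1:I, P2:E(10), P3:I | bus: BusRd
[2] P2: load  L1 | P0:I, P1:I, P2:E(10), P3:I | bus: none
[3] P2: store L0 := 99 | P0:I, P1:I, P2:M(99), P3:I | bus: BusRdX
[4] P0: load  L0 | P0:S(99), P1:I, P2:O(99), P3:I | bus: BusRd
[5] P2: store L0 := 16 | P0:I, P1:I, P2:M(16), P3:I | bus: BusUpgr
[6] P1: load  L1 | P0:I, P1:S(10), P2:S(10), P3:I | bus: BusRd
[7] P2: store L1 := 83 | P0:I, P1:I, P2:M(83), P3:I | bus: BusUpgr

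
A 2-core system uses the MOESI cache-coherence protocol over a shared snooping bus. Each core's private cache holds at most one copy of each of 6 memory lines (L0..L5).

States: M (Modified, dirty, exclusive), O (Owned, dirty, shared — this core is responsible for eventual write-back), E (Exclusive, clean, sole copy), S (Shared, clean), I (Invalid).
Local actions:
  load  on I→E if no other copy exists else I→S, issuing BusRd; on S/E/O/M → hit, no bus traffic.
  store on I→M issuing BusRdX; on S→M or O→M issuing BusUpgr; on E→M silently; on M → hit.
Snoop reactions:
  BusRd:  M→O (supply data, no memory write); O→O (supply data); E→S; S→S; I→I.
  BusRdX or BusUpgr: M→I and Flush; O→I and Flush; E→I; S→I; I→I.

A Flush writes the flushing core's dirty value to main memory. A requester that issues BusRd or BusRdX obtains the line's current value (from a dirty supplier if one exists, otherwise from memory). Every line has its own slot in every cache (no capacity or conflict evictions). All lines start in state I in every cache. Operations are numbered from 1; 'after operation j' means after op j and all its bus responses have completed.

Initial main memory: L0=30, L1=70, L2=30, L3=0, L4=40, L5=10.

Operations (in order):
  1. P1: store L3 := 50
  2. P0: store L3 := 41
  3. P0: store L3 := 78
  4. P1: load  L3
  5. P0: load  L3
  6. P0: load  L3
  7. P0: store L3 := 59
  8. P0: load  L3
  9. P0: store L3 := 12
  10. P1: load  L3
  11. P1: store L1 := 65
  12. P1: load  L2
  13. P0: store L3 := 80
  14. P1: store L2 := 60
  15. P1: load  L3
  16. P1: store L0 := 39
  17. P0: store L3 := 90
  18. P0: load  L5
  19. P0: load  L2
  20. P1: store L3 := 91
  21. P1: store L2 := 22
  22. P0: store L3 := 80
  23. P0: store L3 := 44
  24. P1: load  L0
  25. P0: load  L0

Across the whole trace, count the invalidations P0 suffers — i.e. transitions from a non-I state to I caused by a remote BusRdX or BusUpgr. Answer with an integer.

[1] P1: store L3 := 50 | P0:I, P1:M(50) | bus: BusRdX
[2] P0: store L3 := 41 | P0:M(41), P1:I | bus: BusRdX,Flush
[3] P0: store L3 := 78 | P0:M(78), P1:I | bus: none
[4] P1: load  L3 | P0:O(78), P1:S(78) | bus: BusRd
[5] P0: load  L3 | P0:O(78), P1:S(78) | bus: none
[6] P0: load  L3 | P0:O(78), P1:S(78) | bus: none
[7] P0: store L3 := 59 | P0:M(59), P1:I | bus: BusUpgr
[8] P0: load  L3 | P0:M(59), P1:I | bus: none
[9] P0: store L3 := 12 | P0:M(12), P1:I | bus: none
[10] P1: load  L3 | P0:O(12), P1:S(12) | bus: BusRd
[11] P1: store L1 := 65 | P0:I, P1:M(65) | bus: BusRdX
[12] P1: load  L2 | P0:I, P1:E(30) | bus: BusRd
[13] P0: store L3 := 80 | P0:M(80), P1:I | bus: BusUpgr
[14] P1: store L2 := 60 | P0:I, P1:M(60) | bus: none
[15] P1: load  L3 | P0:O(80), P1:S(80) | bus: BusRd
[16] P1: store L0 := 39 | P0:I, P1:M(39) | bus: BusRdX
[17] P0: store L3 := 90 | P0:M(90), P1:I | bus: BusUpgr
[18] P0: load  L5 | P0:E(10), P1:I | bus: BusRd
[19] P0: load  L2 | P0:S(60), P1:O(60) | bus: BusRd
[20] P1: store L3 := 91 | P0:I, P1:M(91) | bus: BusRdX,Flush
[21] P1: store L2 := 22 | P0:I, P1:M(22) | bus: BusUpgr
[22] P0: store L3 := 80 | P0:M(80), P1:I | bus: BusRdX,Flush
[23] P0: store L3 := 44 | P0:M(44), P1:I | bus: none
[24] P1: load  L0 | P0:I, P1:M(39) | bus: none
[25] P0: load  L0 | P0:S(39), P1:O(39) | bus: BusRd

invalidations = 2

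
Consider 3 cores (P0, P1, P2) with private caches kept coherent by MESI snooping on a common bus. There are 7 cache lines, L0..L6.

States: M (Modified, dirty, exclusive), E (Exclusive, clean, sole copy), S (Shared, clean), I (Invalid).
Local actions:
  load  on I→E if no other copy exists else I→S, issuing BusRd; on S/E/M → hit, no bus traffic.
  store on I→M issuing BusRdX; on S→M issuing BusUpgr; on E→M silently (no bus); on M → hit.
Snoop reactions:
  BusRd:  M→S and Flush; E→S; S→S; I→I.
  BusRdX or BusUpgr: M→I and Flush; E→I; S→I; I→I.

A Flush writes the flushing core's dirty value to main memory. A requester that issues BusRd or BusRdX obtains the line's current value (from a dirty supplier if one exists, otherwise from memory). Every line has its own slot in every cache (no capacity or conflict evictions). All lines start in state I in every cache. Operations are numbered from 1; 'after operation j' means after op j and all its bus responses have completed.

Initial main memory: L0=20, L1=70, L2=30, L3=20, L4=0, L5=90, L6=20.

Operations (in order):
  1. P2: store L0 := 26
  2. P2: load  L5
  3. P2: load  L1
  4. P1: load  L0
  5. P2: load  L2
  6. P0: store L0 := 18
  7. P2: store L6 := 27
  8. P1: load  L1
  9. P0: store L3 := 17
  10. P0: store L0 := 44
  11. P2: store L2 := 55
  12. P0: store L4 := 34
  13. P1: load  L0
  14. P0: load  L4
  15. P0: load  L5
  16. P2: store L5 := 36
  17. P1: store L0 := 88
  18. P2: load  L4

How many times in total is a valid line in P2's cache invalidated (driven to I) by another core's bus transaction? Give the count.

invalidations = 1

[1] P2: store L0 := 26 | P0:I, P1:I, P2:M(26) | bus: BusRdX
[2] P2: load  L5 | P0:I, P1:I, P2:E(90) | bus: BusRd
[3] P2: load  L1 | P0:I, P1:I, P2:E(70) | bus: BusRd
[4] P1: load  L0 | P0:I, P1:S(26), P2:S(26) | bus: BusRd,Flush
[5] P2: load  L2 | P0:I, P1:I, P2:E(30) | bus: BusRd
[6] P0: store L0 := 18 | P0:M(18), P1:I, P2:I | bus: BusRdX
[7] P2: store L6 := 27 | P0:I, P1:I, P2:M(27) | bus: BusRdX
[8] P1: load  L1 | P0:I, P1:S(70), P2:S(70) | bus: BusRd
[9] P0: store L3 := 17 | P0:M(17), P1:I, P2:I | bus: BusRdX
[10] P0: store L0 := 44 | P0:M(44), P1:I, P2:I | bus: none
[11] P2: store L2 := 55 | P0:I, P1:I, P2:M(55) | bus: none
[12] P0: store L4 := 34 | P0:M(34), P1:I, P2:I | bus: BusRdX
[13] P1: load  L0 | P0:S(44), P1:S(44), P2:I | bus: BusRd,Flush
[14] P0: load  L4 | P0:M(34), P1:I, P2:I | bus: none
[15] P0: load  L5 | P0:S(90), P1:I, P2:S(90) | bus: BusRd
[16] P2: store L5 := 36 | P0:I, P1:I, P2:M(36) | bus: BusUpgr
[17] P1: store L0 := 88 | P0:I, P1:M(88), P2:I | bus: BusUpgr
[18] P2: load  L4 | P0:S(34), P1:I, P2:S(34) | bus: BusRd,Flush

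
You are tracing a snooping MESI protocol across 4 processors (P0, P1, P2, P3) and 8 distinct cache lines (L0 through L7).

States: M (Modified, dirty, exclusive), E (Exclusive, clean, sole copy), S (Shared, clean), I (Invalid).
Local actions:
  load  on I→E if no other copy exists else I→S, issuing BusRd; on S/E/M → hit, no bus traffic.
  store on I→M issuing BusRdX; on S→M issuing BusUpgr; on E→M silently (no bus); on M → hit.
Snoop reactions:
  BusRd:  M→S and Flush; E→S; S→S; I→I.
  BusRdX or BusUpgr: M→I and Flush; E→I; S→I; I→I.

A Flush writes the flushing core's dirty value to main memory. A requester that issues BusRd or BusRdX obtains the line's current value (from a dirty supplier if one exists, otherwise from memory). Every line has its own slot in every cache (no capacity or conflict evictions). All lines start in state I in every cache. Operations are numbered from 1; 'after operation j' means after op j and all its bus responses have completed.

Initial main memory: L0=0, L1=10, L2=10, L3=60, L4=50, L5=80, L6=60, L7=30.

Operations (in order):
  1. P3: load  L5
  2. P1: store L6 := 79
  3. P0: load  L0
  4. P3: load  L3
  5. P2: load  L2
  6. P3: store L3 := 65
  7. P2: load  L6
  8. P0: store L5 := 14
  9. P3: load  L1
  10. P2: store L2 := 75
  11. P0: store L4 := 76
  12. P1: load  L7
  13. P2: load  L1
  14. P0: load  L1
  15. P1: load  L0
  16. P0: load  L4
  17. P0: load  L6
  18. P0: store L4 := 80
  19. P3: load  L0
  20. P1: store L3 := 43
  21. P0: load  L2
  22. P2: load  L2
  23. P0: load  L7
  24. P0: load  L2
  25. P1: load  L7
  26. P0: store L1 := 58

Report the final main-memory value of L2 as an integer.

memory[L2] = 75

step 1: P3: load  L5  ⟶  IIIE  (L5)  txn=BusRd  M[L5]=80
step 2: P1: store L6 := 79  ⟶  IMII  (L6)  txn=BusRdX  M[L6]=60
step 3: P0: load  L0  ⟶  EIII  (L0)  txn=BusRd  M[L0]=0
step 4: P3: load  L3  ⟶  IIIE  (L3)  txn=BusRd  M[L3]=60
step 5: P2: load  L2  ⟶  IIEI  (L2)  txn=BusRd  M[L2]=10
step 6: P3: store L3 := 65  ⟶  IIIM  (L3)  txn=∅  M[L3]=60
step 7: P2: load  L6  ⟶  ISSI  (L6)  txn=BusRd+Flush  M[L6]=79
step 8: P0: store L5 := 14  ⟶  MIII  (L5)  txn=BusRdX  M[L5]=80
step 9: P3: load  L1  ⟶  IIIE  (L1)  txn=BusRd  M[L1]=10
step 10: P2: store L2 := 75  ⟶  IIMI  (L2)  txn=∅  M[L2]=10
step 11: P0: store L4 := 76  ⟶  MIII  (L4)  txn=BusRdX  M[L4]=50
step 12: P1: load  L7  ⟶  IEII  (L7)  txn=BusRd  M[L7]=30
step 13: P2: load  L1  ⟶  IISS  (L1)  txn=BusRd  M[L1]=10
step 14: P0: load  L1  ⟶  SISS  (L1)  txn=BusRd  M[L1]=10
step 15: P1: load  L0  ⟶  SSII  (L0)  txn=BusRd  M[L0]=0
step 16: P0: load  L4  ⟶  MIII  (L4)  txn=∅  M[L4]=50
step 17: P0: load  L6  ⟶  SSSI  (L6)  txn=BusRd  M[L6]=79
step 18: P0: store L4 := 80  ⟶  MIII  (L4)  txn=∅  M[L4]=50
step 19: P3: load  L0  ⟶  SSIS  (L0)  txn=BusRd  M[L0]=0
step 20: P1: store L3 := 43  ⟶  IMII  (L3)  txn=BusRdX+Flush  M[L3]=65
step 21: P0: load  L2  ⟶  SISI  (L2)  txn=BusRd+Flush  M[L2]=75
step 22: P2: load  L2  ⟶  SISI  (L2)  txn=∅  M[L2]=75
step 23: P0: load  L7  ⟶  SSII  (L7)  txn=BusRd  M[L7]=30
step 24: P0: load  L2  ⟶  SISI  (L2)  txn=∅  M[L2]=75
step 25: P1: load  L7  ⟶  SSII  (L7)  txn=∅  M[L7]=30
step 26: P0: store L1 := 58  ⟶  MIII  (L1)  txn=BusUpgr  M[L1]=10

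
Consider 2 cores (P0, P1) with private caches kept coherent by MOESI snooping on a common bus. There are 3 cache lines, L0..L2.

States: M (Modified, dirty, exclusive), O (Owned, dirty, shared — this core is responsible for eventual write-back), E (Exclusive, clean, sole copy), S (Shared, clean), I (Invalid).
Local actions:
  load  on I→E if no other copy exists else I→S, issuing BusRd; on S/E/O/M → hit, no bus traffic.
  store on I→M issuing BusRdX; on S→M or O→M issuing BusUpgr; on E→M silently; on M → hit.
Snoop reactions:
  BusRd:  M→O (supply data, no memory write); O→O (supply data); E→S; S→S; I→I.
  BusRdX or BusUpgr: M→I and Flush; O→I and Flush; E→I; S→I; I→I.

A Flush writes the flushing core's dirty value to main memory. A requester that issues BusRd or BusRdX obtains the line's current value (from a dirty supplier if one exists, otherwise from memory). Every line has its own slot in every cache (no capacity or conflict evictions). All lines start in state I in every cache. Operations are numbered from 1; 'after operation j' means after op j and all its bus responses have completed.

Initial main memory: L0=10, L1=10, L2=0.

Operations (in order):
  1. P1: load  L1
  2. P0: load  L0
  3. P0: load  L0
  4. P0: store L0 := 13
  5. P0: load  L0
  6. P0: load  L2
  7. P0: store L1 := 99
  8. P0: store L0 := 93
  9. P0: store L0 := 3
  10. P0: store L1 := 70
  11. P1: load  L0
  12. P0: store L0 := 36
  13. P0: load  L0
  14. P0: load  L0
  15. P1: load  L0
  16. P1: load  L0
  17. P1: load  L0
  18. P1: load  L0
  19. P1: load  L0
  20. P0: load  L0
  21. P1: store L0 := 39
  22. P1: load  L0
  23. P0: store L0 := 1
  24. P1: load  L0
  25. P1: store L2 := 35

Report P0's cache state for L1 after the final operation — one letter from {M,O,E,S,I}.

step 1: P1: load  L1  ⟶  IE  (L1)  txn=BusRd  M[L1]=10
step 2: P0: load  L0  ⟶  EI  (L0)  txn=BusRd  M[L0]=10
step 3: P0: load  L0  ⟶  EI  (L0)  txn=∅  M[L0]=10
step 4: P0: store L0 := 13  ⟶  MI  (L0)  txn=∅  M[L0]=10
step 5: P0: load  L0  ⟶  MI  (L0)  txn=∅  M[L0]=10
step 6: P0: load  L2  ⟶  EI  (L2)  txn=BusRd  M[L2]=0
step 7: P0: store L1 := 99  ⟶  MI  (L1)  txn=BusRdX  M[L1]=10
step 8: P0: store L0 := 93  ⟶  MI  (L0)  txn=∅  M[L0]=10
step 9: P0: store L0 := 3  ⟶  MI  (L0)  txn=∅  M[L0]=10
step 10: P0: store L1 := 70  ⟶  MI  (L1)  txn=∅  M[L1]=10
step 11: P1: load  L0  ⟶  OS  (L0)  txn=BusRd  M[L0]=10
step 12: P0: store L0 := 36  ⟶  MI  (L0)  txn=BusUpgr  M[L0]=10
step 13: P0: load  L0  ⟶  MI  (L0)  txn=∅  M[L0]=10
step 14: P0: load  L0  ⟶  MI  (L0)  txn=∅  M[L0]=10
step 15: P1: load  L0  ⟶  OS  (L0)  txn=BusRd  M[L0]=10
step 16: P1: load  L0  ⟶  OS  (L0)  txn=∅  M[L0]=10
step 17: P1: load  L0  ⟶  OS  (L0)  txn=∅  M[L0]=10
step 18: P1: load  L0  ⟶  OS  (L0)  txn=∅  M[L0]=10
step 19: P1: load  L0  ⟶  OS  (L0)  txn=∅  M[L0]=10
step 20: P0: load  L0  ⟶  OS  (L0)  txn=∅  M[L0]=10
step 21: P1: store L0 := 39  ⟶  IM  (L0)  txn=BusUpgr+Flush  M[L0]=36
step 22: P1: load  L0  ⟶  IM  (L0)  txn=∅  M[L0]=36
step 23: P0: store L0 := 1  ⟶  MI  (L0)  txn=BusRdX+Flush  M[L0]=39
step 24: P1: load  L0  ⟶  OS  (L0)  txn=BusRd  M[L0]=39
step 25: P1: store L2 := 35  ⟶  IM  (L2)  txn=BusRdX  M[L2]=0

state = M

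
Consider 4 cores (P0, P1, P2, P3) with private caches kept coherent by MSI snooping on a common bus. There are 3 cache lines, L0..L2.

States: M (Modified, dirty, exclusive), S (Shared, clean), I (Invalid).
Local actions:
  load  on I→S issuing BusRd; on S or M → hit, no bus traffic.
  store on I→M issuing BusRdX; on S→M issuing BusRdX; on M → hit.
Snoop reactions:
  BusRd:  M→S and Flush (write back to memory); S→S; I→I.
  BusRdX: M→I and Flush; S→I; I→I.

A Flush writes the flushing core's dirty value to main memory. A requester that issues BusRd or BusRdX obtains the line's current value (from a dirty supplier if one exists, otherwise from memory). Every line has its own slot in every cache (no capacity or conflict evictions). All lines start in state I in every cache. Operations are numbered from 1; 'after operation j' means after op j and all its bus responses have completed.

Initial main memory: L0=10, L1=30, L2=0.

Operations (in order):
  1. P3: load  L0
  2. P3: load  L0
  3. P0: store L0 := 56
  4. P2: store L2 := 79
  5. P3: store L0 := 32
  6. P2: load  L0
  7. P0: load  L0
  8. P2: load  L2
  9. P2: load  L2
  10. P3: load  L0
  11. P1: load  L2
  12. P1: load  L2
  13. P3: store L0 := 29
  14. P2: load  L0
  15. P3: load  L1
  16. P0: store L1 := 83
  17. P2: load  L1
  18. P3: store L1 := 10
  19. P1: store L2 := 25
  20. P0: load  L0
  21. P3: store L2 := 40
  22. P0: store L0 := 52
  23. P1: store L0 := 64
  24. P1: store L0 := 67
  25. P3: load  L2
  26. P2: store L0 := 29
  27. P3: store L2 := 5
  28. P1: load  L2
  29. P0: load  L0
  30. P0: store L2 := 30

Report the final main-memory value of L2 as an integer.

memory[L2] = 5

  op1 P3: load  L0 → I/I/I/S on L0; bus BusRd; mem=10
  op2 P3: load  L0 → I/I/I/S on L0; bus (none); mem=10
  op3 P0: store L0 := 56 → M/I/I/I on L0; bus BusRdX; mem=10
  op4 P2: store L2 := 79 → I/I/M/I on L2; bus BusRdX; mem=0
  op5 P3: store L0 := 32 → I/I/I/M on L0; bus BusRdX Flush; mem=56
  op6 P2: load  L0 → I/I/S/S on L0; bus BusRd Flush; mem=32
  op7 P0: load  L0 → S/I/S/S on L0; bus BusRd; mem=32
  op8 P2: load  L2 → I/I/M/I on L2; bus (none); mem=0
  op9 P2: load  L2 → I/I/M/I on L2; bus (none); mem=0
  op10 P3: load  L0 → S/I/S/S on L0; bus (none); mem=32
  op11 P1: load  L2 → I/S/S/I on L2; bus BusRd Flush; mem=79
  op12 P1: load  L2 → I/S/S/I on L2; bus (none); mem=79
  op13 P3: store L0 := 29 → I/I/I/M on L0; bus BusRdX; mem=32
  op14 P2: load  L0 → I/I/S/S on L0; bus BusRd Flush; mem=29
  op15 P3: load  L1 → I/I/I/S on L1; bus BusRd; mem=30
  op16 P0: store L1 := 83 → M/I/I/I on L1; bus BusRdX; mem=30
  op17 P2: load  L1 → S/I/S/I on L1; bus BusRd Flush; mem=83
  op18 P3: store L1 := 10 → I/I/I/M on L1; bus BusRdX; mem=83
  op19 P1: store L2 := 25 → I/M/I/I on L2; bus BusRdX; mem=79
  op20 P0: load  L0 → S/I/S/S on L0; bus BusRd; mem=29
  op21 P3: store L2 := 40 → I/I/I/M on L2; bus BusRdX Flush; mem=25
  op22 P0: store L0 := 52 → M/I/I/I on L0; bus BusRdX; mem=29
  op23 P1: store L0 := 64 → I/M/I/I on L0; bus BusRdX Flush; mem=52
  op24 P1: store L0 := 67 → I/M/I/I on L0; bus (none); mem=52
  op25 P3: load  L2 → I/I/I/M on L2; bus (none); mem=25
  op26 P2: store L0 := 29 → I/I/M/I on L0; bus BusRdX Flush; mem=67
  op27 P3: store L2 := 5 → I/I/I/M on L2; bus (none); mem=25
  op28 P1: load  L2 → I/S/I/S on L2; bus BusRd Flush; mem=5
  op29 P0: load  L0 → S/I/S/I on L0; bus BusRd Flush; mem=29
  op30 P0: store L2 := 30 → M/I/I/I on L2; bus BusRdX; mem=5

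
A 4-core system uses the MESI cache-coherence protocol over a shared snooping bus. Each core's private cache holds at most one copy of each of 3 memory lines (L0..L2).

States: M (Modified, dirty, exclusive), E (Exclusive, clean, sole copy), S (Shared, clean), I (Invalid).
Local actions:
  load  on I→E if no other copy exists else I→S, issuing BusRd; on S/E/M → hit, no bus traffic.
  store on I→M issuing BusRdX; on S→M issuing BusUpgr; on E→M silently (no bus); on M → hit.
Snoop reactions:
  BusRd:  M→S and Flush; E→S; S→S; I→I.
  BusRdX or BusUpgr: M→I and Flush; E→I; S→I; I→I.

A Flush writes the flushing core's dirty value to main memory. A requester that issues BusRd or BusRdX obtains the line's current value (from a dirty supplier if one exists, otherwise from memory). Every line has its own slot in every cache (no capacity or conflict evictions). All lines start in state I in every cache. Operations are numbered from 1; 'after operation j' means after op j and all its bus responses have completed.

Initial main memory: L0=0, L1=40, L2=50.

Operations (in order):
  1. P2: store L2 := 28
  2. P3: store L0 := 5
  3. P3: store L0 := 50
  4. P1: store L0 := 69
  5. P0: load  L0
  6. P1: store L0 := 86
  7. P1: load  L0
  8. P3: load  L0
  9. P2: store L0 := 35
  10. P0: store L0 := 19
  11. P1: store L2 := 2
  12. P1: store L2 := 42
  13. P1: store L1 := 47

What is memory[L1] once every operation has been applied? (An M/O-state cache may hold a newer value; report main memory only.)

step 1: P2: store L2 := 28  ⟶  IIMI  (L2)  txn=BusRdX  M[L2]=50
step 2: P3: store L0 := 5  ⟶  IIIM  (L0)  txn=BusRdX  M[L0]=0
step 3: P3: store L0 := 50  ⟶  IIIM  (L0)  txn=∅  M[L0]=0
step 4: P1: store L0 := 69  ⟶  IMII  (L0)  txn=BusRdX+Flush  M[L0]=50
step 5: P0: load  L0  ⟶  SSII  (L0)  txn=BusRd+Flush  M[L0]=69
step 6: P1: store L0 := 86  ⟶  IMII  (L0)  txn=BusUpgr  M[L0]=69
step 7: P1: load  L0  ⟶  IMII  (L0)  txn=∅  M[L0]=69
step 8: P3: load  L0  ⟶  ISIS  (L0)  txn=BusRd+Flush  M[L0]=86
step 9: P2: store L0 := 35  ⟶  IIMI  (L0)  txn=BusRdX  M[L0]=86
step 10: P0: store L0 := 19  ⟶  MIII  (L0)  txn=BusRdX+Flush  M[L0]=35
step 11: P1: store L2 := 2  ⟶  IMII  (L2)  txn=BusRdX+Flush  M[L2]=28
step 12: P1: store L2 := 42  ⟶  IMII  (L2)  txn=∅  M[L2]=28
step 13: P1: store L1 := 47  ⟶  IMII  (L1)  txn=BusRdX  M[L1]=40

memory[L1] = 40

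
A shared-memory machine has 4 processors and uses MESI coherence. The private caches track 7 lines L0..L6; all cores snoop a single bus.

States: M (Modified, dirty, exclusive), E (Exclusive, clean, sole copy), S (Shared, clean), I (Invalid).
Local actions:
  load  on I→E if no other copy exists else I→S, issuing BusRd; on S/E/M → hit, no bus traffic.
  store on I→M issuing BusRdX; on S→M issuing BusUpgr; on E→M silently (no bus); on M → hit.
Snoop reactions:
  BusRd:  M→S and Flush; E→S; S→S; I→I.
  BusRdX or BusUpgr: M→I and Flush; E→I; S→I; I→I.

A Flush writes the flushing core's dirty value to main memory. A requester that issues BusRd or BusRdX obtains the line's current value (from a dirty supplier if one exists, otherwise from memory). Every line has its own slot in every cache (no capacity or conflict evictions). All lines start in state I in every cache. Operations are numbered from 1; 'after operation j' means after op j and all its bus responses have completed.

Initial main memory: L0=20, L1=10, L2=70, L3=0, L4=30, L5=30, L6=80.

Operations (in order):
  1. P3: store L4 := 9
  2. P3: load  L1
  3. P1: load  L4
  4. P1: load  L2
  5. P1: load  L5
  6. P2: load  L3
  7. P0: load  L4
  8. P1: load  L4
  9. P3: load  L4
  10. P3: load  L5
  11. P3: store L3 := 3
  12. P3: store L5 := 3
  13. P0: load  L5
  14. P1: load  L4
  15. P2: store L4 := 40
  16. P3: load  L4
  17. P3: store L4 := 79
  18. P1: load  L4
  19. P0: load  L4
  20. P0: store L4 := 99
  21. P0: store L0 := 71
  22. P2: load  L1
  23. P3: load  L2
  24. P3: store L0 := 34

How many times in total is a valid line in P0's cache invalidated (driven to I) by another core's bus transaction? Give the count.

invalidations = 2

[1] P3: store L4 := 9 | P0:I, P1:I, P2:I, P3:M(9) | bus: BusRdX
[2] P3: load  L1 | P0:I, P1:I, P2:I, P3:E(10) | bus: BusRd
[3] P1: load  L4 | P0:I, P1:S(9), P2:I, P3:S(9) | bus: BusRd,Flush
[4] P1: load  L2 | P0:I, P1:E(70), P2:I, P3:I | bus: BusRd
[5] P1: load  L5 | P0:I, P1:E(30), P2:I, P3:I | bus: BusRd
[6] P2: load  L3 | P0:I, P1:I, P2:E(0), P3:I | bus: BusRd
[7] P0: load  L4 | P0:S(9), P1:S(9), P2:I, P3:S(9) | bus: BusRd
[8] P1: load  L4 | P0:S(9), P1:S(9), P2:I, P3:S(9) | bus: none
[9] P3: load  L4 | P0:S(9), P1:S(9), P2:I, P3:S(9) | bus: none
[10] P3: load  L5 | P0:I, P1:S(30), P2:I, P3:S(30) | bus: BusRd
[11] P3: store L3 := 3 | P0:I, P1:I, P2:I, P3:M(3) | bus: BusRdX
[12] P3: store L5 := 3 | P0:I, P1:I, P2:I, P3:M(3) | bus: BusUpgr
[13] P0: load  L5 | P0:S(3), P1:I, P2:I, P3:S(3) | bus: BusRd,Flush
[14] P1: load  L4 | P0:S(9), P1:S(9), P2:I, P3:S(9) | bus: none
[15] P2: store L4 := 40 | P0:I, P1:I, P2:M(40), P3:I | bus: BusRdX
[16] P3: load  L4 | P0:I, P1:I, P2:S(40), P3:S(40) | bus: BusRd,Flush
[17] P3: store L4 := 79 | P0:I, P1:I, P2:I, P3:M(79) | bus: BusUpgr
[18] P1: load  L4 | P0:I, P1:S(79), P2:I, P3:S(79) | bus: BusRd,Flush
[19] P0: load  L4 | P0:S(79), P1:S(79), P2:I, P3:S(79) | bus: BusRd
[20] P0: store L4 := 99 | P0:M(99), P1:I, P2:I, P3:I | bus: BusUpgr
[21] P0: store L0 := 71 | P0:M(71), P1:I, P2:I, P3:I | bus: BusRdX
[22] P2: load  L1 | P0:I, P1:I, P2:S(10), P3:S(10) | bus: BusRd
[23] P3: load  L2 | P0:I, P1:S(70), P2:I, P3:S(70) | bus: BusRd
[24] P3: store L0 := 34 | P0:I, P1:I, P2:I, P3:M(34) | bus: BusRdX,Flush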